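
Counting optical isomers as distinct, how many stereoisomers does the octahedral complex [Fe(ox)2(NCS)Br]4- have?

In an octahedral complex each vertex has one trans partner and four cis neighbours.
Each ox is bidentate and must span two cis positions.
Working through the distinct placements yields 2 geometric isomers: NCS and Br mutually trans; NCS and Br mutually cis (chiral).
One of these lacks any improper symmetry element and so occurs as an enantiomeric pair, giving 2 + 1 = 3 stereoisomers in total.

3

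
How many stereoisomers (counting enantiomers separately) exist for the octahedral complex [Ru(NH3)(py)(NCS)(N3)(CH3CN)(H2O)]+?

30

In an octahedral complex each vertex has one trans partner and four cis neighbours.
Placing the ligands in turn and identifying arrangements related by rotation or reflection leaves 15 distinct geometric isomers.
Of these, 15 lack any improper symmetry element and so occur as enantiomeric pairs, giving 15 + 15 = 30 stereoisomers in total.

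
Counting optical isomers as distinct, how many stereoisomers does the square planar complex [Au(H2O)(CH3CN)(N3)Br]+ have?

3

A square has two trans pairs of vertices; adjacent vertices are cis.
The distinct arrangements are (3 in all): (Br/H2O trans, CH3CN/N3 trans); (Br/N3 trans, CH3CN/H2O trans); (Br/CH3CN trans, H2O/N3 trans).
Each arrangement has an internal mirror plane or centre of symmetry, so none is chiral.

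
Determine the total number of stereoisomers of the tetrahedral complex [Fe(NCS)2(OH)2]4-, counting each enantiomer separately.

1

Only one geometric arrangement is possible.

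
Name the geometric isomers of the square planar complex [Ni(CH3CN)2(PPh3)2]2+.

The distinct arrangements are (2 in all): CH3CN cis; CH3CN trans.

cis and trans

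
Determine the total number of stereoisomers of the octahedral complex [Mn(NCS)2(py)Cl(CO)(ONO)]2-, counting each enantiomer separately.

15

The six octahedral sites form three mutually perpendicular trans pairs.
Placing the ligands in turn and identifying arrangements related by rotation or reflection leaves 9 distinct geometric isomers.
Of these, 6 lack any improper symmetry element and so occur as enantiomeric pairs, giving 9 + 6 = 15 stereoisomers in total.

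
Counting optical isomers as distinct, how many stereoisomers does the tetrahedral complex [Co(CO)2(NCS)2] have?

1

All four vertices of a tetrahedron are equivalent and mutually adjacent, so cis/trans isomerism cannot arise.
Only one geometric arrangement is possible.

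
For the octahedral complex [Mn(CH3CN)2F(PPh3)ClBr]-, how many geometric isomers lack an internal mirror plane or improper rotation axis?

An octahedron has six vertices in three trans pairs; every non-trans pair is cis.
Exhaustive case analysis gives 9 geometric isomers.
Of these, 6 lack any improper symmetry element and so occur as enantiomeric pairs, giving 9 + 6 = 15 stereoisomers in total.

6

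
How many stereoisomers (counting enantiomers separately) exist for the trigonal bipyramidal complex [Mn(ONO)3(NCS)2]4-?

3

Working through the distinct placements yields 3 geometric isomers: NCS both axial; NCS one axial, one equatorial; NCS both equatorial.
Each arrangement has an internal mirror plane or centre of symmetry, so none is chiral.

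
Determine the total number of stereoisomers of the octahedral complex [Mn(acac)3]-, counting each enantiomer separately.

Each acac is bidentate and must span two cis positions.
Only one geometric arrangement is possible; it has no improper symmetry element, so it exists as a pair of enantiomers (2 stereoisomers).

2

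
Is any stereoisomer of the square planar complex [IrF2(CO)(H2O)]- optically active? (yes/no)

no

A square has two trans pairs of vertices; adjacent vertices are cis.
Working through the distinct placements yields 2 geometric isomers: F cis; F trans.
Each arrangement has an internal mirror plane or centre of symmetry, so none is chiral.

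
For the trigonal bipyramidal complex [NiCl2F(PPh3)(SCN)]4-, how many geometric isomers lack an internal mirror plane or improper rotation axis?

3

In a trigonal bipyramid the two axial positions differ from the three equatorial ones.
Placing the ligands in turn and identifying arrangements related by rotation or reflection leaves 7 distinct geometric isomers.
Of these, 3 lack any improper symmetry element and so occur as enantiomeric pairs, giving 7 + 3 = 10 stereoisomers in total.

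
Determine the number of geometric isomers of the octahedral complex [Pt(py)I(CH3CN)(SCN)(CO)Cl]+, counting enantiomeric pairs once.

The six octahedral sites form three mutually perpendicular trans pairs.
Placing the ligands in turn and identifying arrangements related by rotation or reflection leaves 15 distinct geometric isomers.

15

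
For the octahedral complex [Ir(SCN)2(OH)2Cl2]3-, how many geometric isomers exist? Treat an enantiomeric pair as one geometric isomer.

5

The six octahedral sites form three mutually perpendicular trans pairs.
There are 5 geometric isomers: SCN trans, OH trans, Cl trans; SCN cis, OH cis, Cl trans; SCN trans, OH cis, Cl cis; SCN cis, OH cis, Cl cis (chiral); SCN cis, OH trans, Cl cis.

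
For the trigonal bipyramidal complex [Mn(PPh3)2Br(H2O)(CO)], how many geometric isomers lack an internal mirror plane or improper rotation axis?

A trigonal bipyramid has two axial and three equatorial sites, which are chemically inequivalent.
Exhaustive case analysis gives 7 geometric isomers.
Of these, 3 lack any improper symmetry element and so occur as enantiomeric pairs, giving 7 + 3 = 10 stereoisomers in total.

3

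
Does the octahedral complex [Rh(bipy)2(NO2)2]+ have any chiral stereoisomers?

yes

In an octahedral complex each vertex has one trans partner and four cis neighbours.
Each bipy is bidentate and must span two cis positions.
The distinct arrangements are (2 in all): NO2 trans; NO2 cis (chiral).
One of these lacks any improper symmetry element and so occurs as an enantiomeric pair, giving 2 + 1 = 3 stereoisomers in total.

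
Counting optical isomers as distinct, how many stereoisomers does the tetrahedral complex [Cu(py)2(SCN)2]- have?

All four vertices of a tetrahedron are equivalent and mutually adjacent, so cis/trans isomerism cannot arise.
Only one geometric arrangement is possible.

1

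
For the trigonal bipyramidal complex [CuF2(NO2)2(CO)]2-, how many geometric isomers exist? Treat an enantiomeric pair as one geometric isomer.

A trigonal bipyramid has two axial and three equatorial sites, which are chemically inequivalent.
Systematic enumeration (placing each ligand type in turn and discarding arrangements equivalent by rotation or reflection) gives 5 geometric isomers.

5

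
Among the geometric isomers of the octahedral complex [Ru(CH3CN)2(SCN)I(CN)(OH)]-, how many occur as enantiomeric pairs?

The six octahedral sites form three mutually perpendicular trans pairs.
Placing the ligands in turn and identifying arrangements related by rotation or reflection leaves 9 distinct geometric isomers.
Of these, 6 lack any improper symmetry element and so occur as enantiomeric pairs, giving 9 + 6 = 15 stereoisomers in total.

6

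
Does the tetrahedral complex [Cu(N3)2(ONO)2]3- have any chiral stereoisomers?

All four vertices of a tetrahedron are equivalent and mutually adjacent, so cis/trans isomerism cannot arise.
Only one geometric arrangement is possible.

no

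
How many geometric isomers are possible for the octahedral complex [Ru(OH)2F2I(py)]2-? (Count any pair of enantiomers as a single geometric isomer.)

6

The six octahedral sites form three mutually perpendicular trans pairs.
The distinct arrangements are (6 in all): OH cis, F trans; OH trans, F trans; OH cis, F cis (3 arrangements, 2 chiral); OH trans, F cis.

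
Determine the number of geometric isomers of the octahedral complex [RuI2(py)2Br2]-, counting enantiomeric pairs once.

5

An octahedron has six vertices in three trans pairs; every non-trans pair is cis.
The distinct arrangements are (5 in all): I trans, py trans, Br trans; I cis, py cis, Br trans; I cis, py trans, Br cis; I cis, py cis, Br cis (chiral); I trans, py cis, Br cis.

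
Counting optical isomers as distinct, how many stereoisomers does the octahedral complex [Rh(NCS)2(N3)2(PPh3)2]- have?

The distinct arrangements are (5 in all): NCS trans, N3 trans, PPh3 trans; NCS cis, N3 trans, PPh3 cis; NCS cis, N3 cis, PPh3 trans; NCS cis, N3 cis, PPh3 cis (chiral); NCS trans, N3 cis, PPh3 cis.
One of these lacks any improper symmetry element and so occurs as an enantiomeric pair, giving 5 + 1 = 6 stereoisomers in total.

6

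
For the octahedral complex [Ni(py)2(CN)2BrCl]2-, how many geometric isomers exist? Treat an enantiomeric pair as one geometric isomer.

The six octahedral sites form three mutually perpendicular trans pairs.
The distinct arrangements are (6 in all): py trans, CN cis; py cis, CN cis (3 arrangements, 2 chiral); py trans, CN trans; py cis, CN trans.

6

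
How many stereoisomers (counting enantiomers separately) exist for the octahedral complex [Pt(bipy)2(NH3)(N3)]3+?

3

An octahedron has six vertices in three trans pairs; every non-trans pair is cis.
Each bipy is bidentate and must span two cis positions.
Working through the distinct placements yields 2 geometric isomers: NH3 and N3 mutually trans; NH3 and N3 mutually cis (chiral).
One of these lacks any improper symmetry element and so occurs as an enantiomeric pair, giving 2 + 1 = 3 stereoisomers in total.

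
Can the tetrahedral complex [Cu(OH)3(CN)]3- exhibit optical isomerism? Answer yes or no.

no

In a tetrahedral complex all four positions are equivalent and every pair of ligands is adjacent — there is no cis/trans distinction.
Only one geometric arrangement is possible.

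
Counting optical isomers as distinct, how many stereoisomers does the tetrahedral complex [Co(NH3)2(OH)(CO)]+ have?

1

All four vertices of a tetrahedron are equivalent and mutually adjacent, so cis/trans isomerism cannot arise.
Only one geometric arrangement is possible.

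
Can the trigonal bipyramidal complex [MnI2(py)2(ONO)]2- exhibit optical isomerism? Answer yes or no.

yes

A trigonal bipyramid has two axial and three equatorial sites, which are chemically inequivalent.
Exhaustive case analysis gives 5 geometric isomers.
One of these lacks any improper symmetry element and so occurs as an enantiomeric pair, giving 5 + 1 = 6 stereoisomers in total.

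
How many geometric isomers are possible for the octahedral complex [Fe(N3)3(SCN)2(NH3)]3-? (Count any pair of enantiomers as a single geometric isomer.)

3

Working through the distinct placements yields 3 geometric isomers: N3 mer, SCN trans; N3 mer, SCN cis; N3 fac, SCN cis.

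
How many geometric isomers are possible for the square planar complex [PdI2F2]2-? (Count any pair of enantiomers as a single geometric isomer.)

Working through the distinct placements yields 2 geometric isomers: I cis; I trans.

2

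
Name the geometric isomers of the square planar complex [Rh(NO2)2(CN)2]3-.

cis and trans

The distinct arrangements are (2 in all): NO2 cis; NO2 trans.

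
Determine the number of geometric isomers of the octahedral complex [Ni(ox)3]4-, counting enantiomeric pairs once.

In an octahedral complex each vertex has one trans partner and four cis neighbours.
Each ox is bidentate and must span two cis positions.
Only one geometric arrangement is possible; it has no improper symmetry element, so it exists as a pair of enantiomers (2 stereoisomers).

1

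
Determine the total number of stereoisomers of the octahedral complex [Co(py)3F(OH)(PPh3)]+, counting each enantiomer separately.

There are 4 geometric isomers: py mer (3 arrangements); py fac (chiral).
One of these lacks any improper symmetry element and so occurs as an enantiomeric pair, giving 4 + 1 = 5 stereoisomers in total.

5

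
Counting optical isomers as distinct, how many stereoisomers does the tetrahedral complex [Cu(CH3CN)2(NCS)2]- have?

1

In a tetrahedral complex all four positions are equivalent and every pair of ligands is adjacent — there is no cis/trans distinction.
Only one geometric arrangement is possible.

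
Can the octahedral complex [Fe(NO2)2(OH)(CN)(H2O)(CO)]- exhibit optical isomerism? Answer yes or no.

yes

The six octahedral sites form three mutually perpendicular trans pairs.
Exhaustive case analysis gives 9 geometric isomers.
Of these, 6 lack any improper symmetry element and so occur as enantiomeric pairs, giving 9 + 6 = 15 stereoisomers in total.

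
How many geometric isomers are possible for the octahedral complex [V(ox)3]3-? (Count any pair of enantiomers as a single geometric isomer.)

1

Each ox is bidentate and must span two cis positions.
Only one geometric arrangement is possible; it has no improper symmetry element, so it exists as a pair of enantiomers (2 stereoisomers).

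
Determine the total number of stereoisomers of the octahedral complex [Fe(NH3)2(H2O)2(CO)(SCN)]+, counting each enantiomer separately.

The six octahedral sites form three mutually perpendicular trans pairs.
There are 6 geometric isomers: NH3 cis, H2O cis (3 arrangements, 2 chiral); NH3 trans, H2O cis; NH3 cis, H2O trans; NH3 trans, H2O trans.
Of these, 2 lack any improper symmetry element and so occur as enantiomeric pairs, giving 6 + 2 = 8 stereoisomers in total.

8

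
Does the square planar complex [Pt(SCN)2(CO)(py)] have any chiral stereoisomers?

In a square planar complex each vertex has one trans partner and two cis neighbours.
The distinct arrangements are (2 in all): SCN cis; SCN trans.
Each arrangement has an internal mirror plane or centre of symmetry, so none is chiral.

no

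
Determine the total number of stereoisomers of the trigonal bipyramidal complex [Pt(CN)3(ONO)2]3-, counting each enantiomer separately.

3

In a trigonal bipyramid the two axial positions differ from the three equatorial ones.
The distinct arrangements are (3 in all): ONO both equatorial; ONO one axial, one equatorial; ONO both axial.
Each arrangement has an internal mirror plane or centre of symmetry, so none is chiral.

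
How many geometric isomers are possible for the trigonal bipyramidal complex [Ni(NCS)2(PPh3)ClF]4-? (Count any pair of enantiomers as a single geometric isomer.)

Placing the ligands in turn and identifying arrangements related by rotation or reflection leaves 7 distinct geometric isomers.

7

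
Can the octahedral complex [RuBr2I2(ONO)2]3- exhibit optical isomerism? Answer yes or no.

The six octahedral sites form three mutually perpendicular trans pairs.
The distinct arrangements are (5 in all): Br trans, I trans, ONO trans; Br trans, I cis, ONO cis; Br cis, I cis, ONO trans; Br cis, I cis, ONO cis (chiral); Br cis, I trans, ONO cis.
One of these lacks any improper symmetry element and so occurs as an enantiomeric pair, giving 5 + 1 = 6 stereoisomers in total.

yes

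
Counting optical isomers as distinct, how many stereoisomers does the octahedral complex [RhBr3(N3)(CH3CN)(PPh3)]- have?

5

The six octahedral sites form three mutually perpendicular trans pairs.
The distinct arrangements are (4 in all): Br mer (3 arrangements); Br fac (chiral).
One of these lacks any improper symmetry element and so occurs as an enantiomeric pair, giving 4 + 1 = 5 stereoisomers in total.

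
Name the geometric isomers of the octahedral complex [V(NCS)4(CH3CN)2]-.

cis and trans

There are 2 geometric isomers: CH3CN trans; CH3CN cis.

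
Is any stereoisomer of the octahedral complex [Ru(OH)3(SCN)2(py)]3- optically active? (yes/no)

Working through the distinct placements yields 3 geometric isomers: OH mer, SCN cis; OH mer, SCN trans; OH fac, SCN cis.
Each arrangement has an internal mirror plane or centre of symmetry, so none is chiral.

no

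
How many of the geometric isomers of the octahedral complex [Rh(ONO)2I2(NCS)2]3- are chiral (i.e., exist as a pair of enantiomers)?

1

The six octahedral sites form three mutually perpendicular trans pairs.
The distinct arrangements are (5 in all): ONO trans, I trans, NCS trans; ONO cis, I trans, NCS cis; ONO trans, I cis, NCS cis; ONO cis, I cis, NCS cis (chiral); ONO cis, I cis, NCS trans.
One of these lacks any improper symmetry element and so occurs as an enantiomeric pair, giving 5 + 1 = 6 stereoisomers in total.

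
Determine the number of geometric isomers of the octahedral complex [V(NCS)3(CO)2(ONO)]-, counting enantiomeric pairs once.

The six octahedral sites form three mutually perpendicular trans pairs.
Working through the distinct placements yields 3 geometric isomers: NCS mer, CO trans; NCS fac, CO cis; NCS mer, CO cis.

3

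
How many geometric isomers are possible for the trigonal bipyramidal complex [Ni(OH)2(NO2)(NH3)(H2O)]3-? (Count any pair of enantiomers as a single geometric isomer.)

7

A trigonal bipyramid has two axial and three equatorial sites, which are chemically inequivalent.
Placing the ligands in turn and identifying arrangements related by rotation or reflection leaves 7 distinct geometric isomers.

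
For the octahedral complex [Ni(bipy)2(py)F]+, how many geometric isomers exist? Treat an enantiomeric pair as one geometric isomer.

The six octahedral sites form three mutually perpendicular trans pairs.
Each bipy is bidentate and must span two cis positions.
There are 2 geometric isomers: py and F mutually cis (chiral); py and F mutually trans.

2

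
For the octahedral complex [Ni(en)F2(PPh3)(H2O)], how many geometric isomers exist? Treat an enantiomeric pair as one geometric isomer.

4

An octahedron has six vertices in three trans pairs; every non-trans pair is cis.
Each en is bidentate and must span two cis positions.
Systematic placement gives 4 geometric isomers: F trans; F cis (3 arrangements, 2 chiral).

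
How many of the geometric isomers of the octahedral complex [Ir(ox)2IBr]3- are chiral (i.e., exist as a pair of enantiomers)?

An octahedron has six vertices in three trans pairs; every non-trans pair is cis.
Each ox is bidentate and must span two cis positions.
Working through the distinct placements yields 2 geometric isomers: I and Br mutually trans; I and Br mutually cis (chiral).
One of these lacks any improper symmetry element and so occurs as an enantiomeric pair, giving 2 + 1 = 3 stereoisomers in total.

1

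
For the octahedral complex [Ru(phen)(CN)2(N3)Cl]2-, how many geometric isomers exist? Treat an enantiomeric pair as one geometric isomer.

4

The six octahedral sites form three mutually perpendicular trans pairs.
Each phen is bidentate and must span two cis positions.
Working through the distinct placements yields 4 geometric isomers: CN trans; CN cis (3 arrangements, 2 chiral).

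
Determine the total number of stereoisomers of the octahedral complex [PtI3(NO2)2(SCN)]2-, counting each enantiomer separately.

3

In an octahedral complex each vertex has one trans partner and four cis neighbours.
The distinct arrangements are (3 in all): I mer, NO2 cis; I mer, NO2 trans; I fac, NO2 cis.
Each arrangement has an internal mirror plane or centre of symmetry, so none is chiral.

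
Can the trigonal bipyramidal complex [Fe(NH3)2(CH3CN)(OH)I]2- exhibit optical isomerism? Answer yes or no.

yes

A trigonal bipyramid has two axial and three equatorial sites, which are chemically inequivalent.
Placing the ligands in turn and identifying arrangements related by rotation or reflection leaves 7 distinct geometric isomers.
Of these, 3 lack any improper symmetry element and so occur as enantiomeric pairs, giving 7 + 3 = 10 stereoisomers in total.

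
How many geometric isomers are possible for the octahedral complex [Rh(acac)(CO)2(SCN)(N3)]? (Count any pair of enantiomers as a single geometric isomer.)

Each acac is bidentate and must span two cis positions.
Systematic placement gives 4 geometric isomers: CO trans; CO cis (3 arrangements, 2 chiral).

4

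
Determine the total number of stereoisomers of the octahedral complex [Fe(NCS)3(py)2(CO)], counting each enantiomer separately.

3

In an octahedral complex each vertex has one trans partner and four cis neighbours.
The distinct arrangements are (3 in all): NCS mer, py trans; NCS fac, py cis; NCS mer, py cis.
Each arrangement has an internal mirror plane or centre of symmetry, so none is chiral.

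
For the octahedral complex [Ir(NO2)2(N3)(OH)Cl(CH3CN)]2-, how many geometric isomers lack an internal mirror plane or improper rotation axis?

Exhaustive case analysis gives 9 geometric isomers.
Of these, 6 lack any improper symmetry element and so occur as enantiomeric pairs, giving 9 + 6 = 15 stereoisomers in total.

6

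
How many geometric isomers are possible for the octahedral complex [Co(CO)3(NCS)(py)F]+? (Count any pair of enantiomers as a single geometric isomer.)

4

In an octahedral complex each vertex has one trans partner and four cis neighbours.
Working through the distinct placements yields 4 geometric isomers: CO mer (3 arrangements); CO fac (chiral).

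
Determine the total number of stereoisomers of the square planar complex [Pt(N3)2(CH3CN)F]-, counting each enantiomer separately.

A square has two trans pairs of vertices; adjacent vertices are cis.
There are 2 geometric isomers: N3 cis; N3 trans.
Each arrangement has an internal mirror plane or centre of symmetry, so none is chiral.

2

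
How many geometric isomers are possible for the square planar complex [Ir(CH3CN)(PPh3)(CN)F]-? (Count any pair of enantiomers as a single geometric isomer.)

In a square planar complex each vertex has one trans partner and two cis neighbours.
Working through the distinct placements yields 3 geometric isomers: (CH3CN/F trans, CN/PPh3 trans); (CH3CN/PPh3 trans, CN/F trans); (CH3CN/CN trans, F/PPh3 trans).

3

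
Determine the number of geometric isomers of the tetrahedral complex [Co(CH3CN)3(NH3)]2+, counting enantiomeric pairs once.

1

Only one geometric arrangement is possible.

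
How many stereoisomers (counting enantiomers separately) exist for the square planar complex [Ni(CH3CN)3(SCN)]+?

In a square planar complex each vertex has one trans partner and two cis neighbours.
Only one geometric arrangement is possible.

1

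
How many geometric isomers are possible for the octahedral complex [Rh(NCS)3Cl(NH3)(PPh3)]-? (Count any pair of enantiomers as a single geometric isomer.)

4

In an octahedral complex each vertex has one trans partner and four cis neighbours.
Systematic placement gives 4 geometric isomers: NCS mer (3 arrangements); NCS fac (chiral).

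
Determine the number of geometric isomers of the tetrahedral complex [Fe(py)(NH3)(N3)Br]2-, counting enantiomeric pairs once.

All four vertices of a tetrahedron are equivalent and mutually adjacent, so cis/trans isomerism cannot arise.
Only one geometric arrangement is possible; it has no improper symmetry element, so it exists as a pair of enantiomers (2 stereoisomers).

1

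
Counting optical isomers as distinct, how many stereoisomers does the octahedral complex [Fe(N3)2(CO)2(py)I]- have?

The six octahedral sites form three mutually perpendicular trans pairs.
Working through the distinct placements yields 6 geometric isomers: N3 cis, CO trans; N3 trans, CO trans; N3 cis, CO cis (3 arrangements, 2 chiral); N3 trans, CO cis.
Of these, 2 lack any improper symmetry element and so occur as enantiomeric pairs, giving 6 + 2 = 8 stereoisomers in total.

8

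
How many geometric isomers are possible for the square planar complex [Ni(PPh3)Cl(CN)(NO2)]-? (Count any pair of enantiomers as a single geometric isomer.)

A square has two trans pairs of vertices; adjacent vertices are cis.
There are 3 geometric isomers: (CN/NO2 trans, Cl/PPh3 trans); (CN/PPh3 trans, Cl/NO2 trans); (CN/Cl trans, NO2/PPh3 trans).

3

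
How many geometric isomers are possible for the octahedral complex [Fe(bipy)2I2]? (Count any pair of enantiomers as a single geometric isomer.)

An octahedron has six vertices in three trans pairs; every non-trans pair is cis.
Each bipy is bidentate and must span two cis positions.
There are 2 geometric isomers: I trans; I cis (chiral).

2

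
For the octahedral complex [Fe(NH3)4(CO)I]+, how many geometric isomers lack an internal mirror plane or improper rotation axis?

In an octahedral complex each vertex has one trans partner and four cis neighbours.
The distinct arrangements are (2 in all): CO and I mutually trans; CO and I mutually cis.
Each arrangement has an internal mirror plane or centre of symmetry, so none is chiral.

0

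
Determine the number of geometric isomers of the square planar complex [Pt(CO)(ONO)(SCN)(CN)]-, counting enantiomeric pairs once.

In a square planar complex each vertex has one trans partner and two cis neighbours.
The distinct arrangements are (3 in all): (CN/ONO trans, CO/SCN trans); (CN/SCN trans, CO/ONO trans); (CN/CO trans, ONO/SCN trans).

3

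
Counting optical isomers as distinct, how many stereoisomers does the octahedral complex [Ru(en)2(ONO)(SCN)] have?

3

In an octahedral complex each vertex has one trans partner and four cis neighbours.
Each en is bidentate and must span two cis positions.
Systematic placement gives 2 geometric isomers: ONO and SCN mutually trans; ONO and SCN mutually cis (chiral).
One of these lacks any improper symmetry element and so occurs as an enantiomeric pair, giving 2 + 1 = 3 stereoisomers in total.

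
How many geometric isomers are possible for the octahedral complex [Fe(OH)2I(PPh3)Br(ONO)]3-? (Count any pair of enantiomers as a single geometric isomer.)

An octahedron has six vertices in three trans pairs; every non-trans pair is cis.
Placing the ligands in turn and identifying arrangements related by rotation or reflection leaves 9 distinct geometric isomers.

9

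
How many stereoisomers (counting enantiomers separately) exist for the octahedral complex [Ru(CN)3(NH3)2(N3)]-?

3

An octahedron has six vertices in three trans pairs; every non-trans pair is cis.
Systematic placement gives 3 geometric isomers: CN mer, NH3 trans; CN mer, NH3 cis; CN fac, NH3 cis.
Each arrangement has an internal mirror plane or centre of symmetry, so none is chiral.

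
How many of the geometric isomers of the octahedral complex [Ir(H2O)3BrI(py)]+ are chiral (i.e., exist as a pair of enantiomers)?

An octahedron has six vertices in three trans pairs; every non-trans pair is cis.
The distinct arrangements are (4 in all): H2O mer (3 arrangements); H2O fac (chiral).
One of these lacks any improper symmetry element and so occurs as an enantiomeric pair, giving 4 + 1 = 5 stereoisomers in total.

1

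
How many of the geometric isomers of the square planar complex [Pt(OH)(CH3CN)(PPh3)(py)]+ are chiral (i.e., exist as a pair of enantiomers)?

0

In a square planar complex each vertex has one trans partner and two cis neighbours.
There are 3 geometric isomers: (CH3CN/PPh3 trans, OH/py trans); (CH3CN/py trans, OH/PPh3 trans); (CH3CN/OH trans, PPh3/py trans).
Each arrangement has an internal mirror plane or centre of symmetry, so none is chiral.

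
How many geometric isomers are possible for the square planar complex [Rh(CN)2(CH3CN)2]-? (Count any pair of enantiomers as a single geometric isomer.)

2

In a square planar complex each vertex has one trans partner and two cis neighbours.
Systematic placement gives 2 geometric isomers: CN cis; CN trans.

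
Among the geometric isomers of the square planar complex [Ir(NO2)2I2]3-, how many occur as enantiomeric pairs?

0

Working through the distinct placements yields 2 geometric isomers: NO2 cis; NO2 trans.
Each arrangement has an internal mirror plane or centre of symmetry, so none is chiral.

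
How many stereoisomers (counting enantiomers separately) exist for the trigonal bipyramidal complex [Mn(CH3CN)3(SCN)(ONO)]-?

A trigonal bipyramid has two axial and three equatorial sites, which are chemically inequivalent.
The distinct arrangements are (4 in all): SCN equatorial, ONO equatorial; SCN equatorial, ONO axial; SCN axial, ONO equatorial; SCN axial, ONO axial.
Each arrangement has an internal mirror plane or centre of symmetry, so none is chiral.

4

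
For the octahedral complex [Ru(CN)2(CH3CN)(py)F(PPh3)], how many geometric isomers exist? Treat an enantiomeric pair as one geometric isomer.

The six octahedral sites form three mutually perpendicular trans pairs.
Placing the ligands in turn and identifying arrangements related by rotation or reflection leaves 9 distinct geometric isomers.

9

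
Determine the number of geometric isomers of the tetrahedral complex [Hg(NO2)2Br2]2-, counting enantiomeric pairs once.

1

In a tetrahedral complex all four positions are equivalent and every pair of ligands is adjacent — there is no cis/trans distinction.
Only one geometric arrangement is possible.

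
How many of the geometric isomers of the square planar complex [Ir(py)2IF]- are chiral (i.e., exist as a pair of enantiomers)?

0

In a square planar complex each vertex has one trans partner and two cis neighbours.
Working through the distinct placements yields 2 geometric isomers: py cis; py trans.
Each arrangement has an internal mirror plane or centre of symmetry, so none is chiral.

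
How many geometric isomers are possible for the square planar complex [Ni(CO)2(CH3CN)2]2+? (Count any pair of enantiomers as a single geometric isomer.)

A square has two trans pairs of vertices; adjacent vertices are cis.
Systematic placement gives 2 geometric isomers: CO cis; CO trans.

2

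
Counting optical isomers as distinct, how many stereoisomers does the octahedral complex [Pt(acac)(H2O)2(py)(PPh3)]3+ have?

An octahedron has six vertices in three trans pairs; every non-trans pair is cis.
Each acac is bidentate and must span two cis positions.
The distinct arrangements are (4 in all): H2O trans; H2O cis (3 arrangements, 2 chiral).
Of these, 2 lack any improper symmetry element and so occur as enantiomeric pairs, giving 4 + 2 = 6 stereoisomers in total.

6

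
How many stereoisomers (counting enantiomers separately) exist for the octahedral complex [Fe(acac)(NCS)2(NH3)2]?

4

The six octahedral sites form three mutually perpendicular trans pairs.
Each acac is bidentate and must span two cis positions.
Systematic placement gives 3 geometric isomers: NCS trans, NH3 cis; NCS cis, NH3 cis (chiral); NCS cis, NH3 trans.
One of these lacks any improper symmetry element and so occurs as an enantiomeric pair, giving 3 + 1 = 4 stereoisomers in total.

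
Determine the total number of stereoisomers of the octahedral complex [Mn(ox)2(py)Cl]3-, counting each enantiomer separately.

In an octahedral complex each vertex has one trans partner and four cis neighbours.
Each ox is bidentate and must span two cis positions.
The distinct arrangements are (2 in all): py and Cl mutually cis (chiral); py and Cl mutually trans.
One of these lacks any improper symmetry element and so occurs as an enantiomeric pair, giving 2 + 1 = 3 stereoisomers in total.

3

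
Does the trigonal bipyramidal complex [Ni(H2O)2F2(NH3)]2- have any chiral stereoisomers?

yes

A trigonal bipyramid has two axial and three equatorial sites, which are chemically inequivalent.
Exhaustive case analysis gives 5 geometric isomers.
One of these lacks any improper symmetry element and so occurs as an enantiomeric pair, giving 5 + 1 = 6 stereoisomers in total.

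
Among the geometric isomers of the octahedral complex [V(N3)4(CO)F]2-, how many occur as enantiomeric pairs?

0

An octahedron has six vertices in three trans pairs; every non-trans pair is cis.
The distinct arrangements are (2 in all): CO and F mutually trans; CO and F mutually cis.
Each arrangement has an internal mirror plane or centre of symmetry, so none is chiral.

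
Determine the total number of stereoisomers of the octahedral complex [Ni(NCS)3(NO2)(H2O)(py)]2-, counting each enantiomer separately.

5

An octahedron has six vertices in three trans pairs; every non-trans pair is cis.
There are 4 geometric isomers: NCS mer (3 arrangements); NCS fac (chiral).
One of these lacks any improper symmetry element and so occurs as an enantiomeric pair, giving 4 + 1 = 5 stereoisomers in total.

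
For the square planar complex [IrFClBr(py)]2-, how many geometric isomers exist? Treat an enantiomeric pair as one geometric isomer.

3

A square has two trans pairs of vertices; adjacent vertices are cis.
There are 3 geometric isomers: (Br/F trans, Cl/py trans); (Br/py trans, Cl/F trans); (Br/Cl trans, F/py trans).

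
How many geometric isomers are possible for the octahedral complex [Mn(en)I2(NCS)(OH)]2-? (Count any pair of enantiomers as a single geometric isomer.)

An octahedron has six vertices in three trans pairs; every non-trans pair is cis.
Each en is bidentate and must span two cis positions.
The distinct arrangements are (4 in all): I trans; I cis (3 arrangements, 2 chiral).

4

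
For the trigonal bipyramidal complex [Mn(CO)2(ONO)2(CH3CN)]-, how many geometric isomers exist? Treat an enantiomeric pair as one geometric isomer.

A trigonal bipyramid has two axial and three equatorial sites, which are chemically inequivalent.
Systematic enumeration (placing each ligand type in turn and discarding arrangements equivalent by rotation or reflection) gives 5 geometric isomers.

5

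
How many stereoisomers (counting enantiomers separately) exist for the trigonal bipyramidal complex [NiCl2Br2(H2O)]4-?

In a trigonal bipyramid the two axial positions differ from the three equatorial ones.
Systematic enumeration (placing each ligand type in turn and discarding arrangements equivalent by rotation or reflection) gives 5 geometric isomers.
One of these lacks any improper symmetry element and so occurs as an enantiomeric pair, giving 5 + 1 = 6 stereoisomers in total.

6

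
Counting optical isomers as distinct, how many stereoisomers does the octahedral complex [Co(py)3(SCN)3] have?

An octahedron has six vertices in three trans pairs; every non-trans pair is cis.
Systematic placement gives 2 geometric isomers: py mer; py fac.
Each arrangement has an internal mirror plane or centre of symmetry, so none is chiral.

2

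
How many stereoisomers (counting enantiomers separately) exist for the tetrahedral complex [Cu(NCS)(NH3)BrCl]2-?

In a tetrahedral complex all four positions are equivalent and every pair of ligands is adjacent — there is no cis/trans distinction.
Only one geometric arrangement is possible; it has no improper symmetry element, so it exists as a pair of enantiomers (2 stereoisomers).

2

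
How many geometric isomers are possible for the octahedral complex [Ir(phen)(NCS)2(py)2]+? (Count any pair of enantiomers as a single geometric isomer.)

An octahedron has six vertices in three trans pairs; every non-trans pair is cis.
Each phen is bidentate and must span two cis positions.
The distinct arrangements are (3 in all): NCS trans, py cis; NCS cis, py trans; NCS cis, py cis (chiral).

3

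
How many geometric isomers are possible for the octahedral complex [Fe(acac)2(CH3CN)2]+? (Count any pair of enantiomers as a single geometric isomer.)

2

The six octahedral sites form three mutually perpendicular trans pairs.
Each acac is bidentate and must span two cis positions.
Working through the distinct placements yields 2 geometric isomers: CH3CN trans; CH3CN cis (chiral).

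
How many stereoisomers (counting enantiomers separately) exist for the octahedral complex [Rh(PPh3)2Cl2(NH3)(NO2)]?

An octahedron has six vertices in three trans pairs; every non-trans pair is cis.
There are 6 geometric isomers: PPh3 trans, Cl trans; PPh3 cis, Cl trans; PPh3 trans, Cl cis; PPh3 cis, Cl cis (3 arrangements, 2 chiral).
Of these, 2 lack any improper symmetry element and so occur as enantiomeric pairs, giving 6 + 2 = 8 stereoisomers in total.

8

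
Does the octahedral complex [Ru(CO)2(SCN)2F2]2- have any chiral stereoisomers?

yes

An octahedron has six vertices in three trans pairs; every non-trans pair is cis.
Working through the distinct placements yields 5 geometric isomers: CO trans, SCN trans, F trans; CO trans, SCN cis, F cis; CO cis, SCN trans, F cis; CO cis, SCN cis, F cis (chiral); CO cis, SCN cis, F trans.
One of these lacks any improper symmetry element and so occurs as an enantiomeric pair, giving 5 + 1 = 6 stereoisomers in total.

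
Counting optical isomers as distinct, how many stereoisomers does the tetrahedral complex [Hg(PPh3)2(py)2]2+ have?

In a tetrahedral complex all four positions are equivalent and every pair of ligands is adjacent — there is no cis/trans distinction.
Only one geometric arrangement is possible.

1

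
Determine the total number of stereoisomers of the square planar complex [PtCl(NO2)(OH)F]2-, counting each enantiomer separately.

3

In a square planar complex each vertex has one trans partner and two cis neighbours.
Working through the distinct placements yields 3 geometric isomers: (Cl/NO2 trans, F/OH trans); (Cl/OH trans, F/NO2 trans); (Cl/F trans, NO2/OH trans).
Each arrangement has an internal mirror plane or centre of symmetry, so none is chiral.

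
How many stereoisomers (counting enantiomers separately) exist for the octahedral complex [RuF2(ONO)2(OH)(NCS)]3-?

8

An octahedron has six vertices in three trans pairs; every non-trans pair is cis.
There are 6 geometric isomers: F trans, ONO trans; F trans, ONO cis; F cis, ONO trans; F cis, ONO cis (3 arrangements, 2 chiral).
Of these, 2 lack any improper symmetry element and so occur as enantiomeric pairs, giving 6 + 2 = 8 stereoisomers in total.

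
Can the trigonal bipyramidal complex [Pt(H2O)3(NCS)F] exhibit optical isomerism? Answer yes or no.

no

Working through the distinct placements yields 4 geometric isomers: NCS equatorial, F axial; NCS axial, F axial; NCS equatorial, F equatorial; NCS axial, F equatorial.
Each arrangement has an internal mirror plane or centre of symmetry, so none is chiral.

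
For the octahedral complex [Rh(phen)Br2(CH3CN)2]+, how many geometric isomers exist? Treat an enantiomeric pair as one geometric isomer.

3

The six octahedral sites form three mutually perpendicular trans pairs.
Each phen is bidentate and must span two cis positions.
Working through the distinct placements yields 3 geometric isomers: Br trans, CH3CN cis; Br cis, CH3CN cis (chiral); Br cis, CH3CN trans.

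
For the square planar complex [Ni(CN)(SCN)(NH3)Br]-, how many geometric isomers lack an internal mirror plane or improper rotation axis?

0

In a square planar complex each vertex has one trans partner and two cis neighbours.
Working through the distinct placements yields 3 geometric isomers: (Br/NH3 trans, CN/SCN trans); (Br/SCN trans, CN/NH3 trans); (Br/CN trans, NH3/SCN trans).
Each arrangement has an internal mirror plane or centre of symmetry, so none is chiral.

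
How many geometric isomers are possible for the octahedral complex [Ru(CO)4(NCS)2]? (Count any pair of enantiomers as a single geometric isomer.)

2

In an octahedral complex each vertex has one trans partner and four cis neighbours.
Systematic placement gives 2 geometric isomers: NCS trans; NCS cis.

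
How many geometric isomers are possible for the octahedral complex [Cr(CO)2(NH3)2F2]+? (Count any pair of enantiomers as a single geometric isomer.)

The distinct arrangements are (5 in all): CO trans, NH3 trans, F trans; CO trans, NH3 cis, F cis; CO cis, NH3 trans, F cis; CO cis, NH3 cis, F cis (chiral); CO cis, NH3 cis, F trans.

5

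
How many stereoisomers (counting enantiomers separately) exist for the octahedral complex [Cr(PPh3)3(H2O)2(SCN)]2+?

An octahedron has six vertices in three trans pairs; every non-trans pair is cis.
There are 3 geometric isomers: PPh3 mer, H2O trans; PPh3 fac, H2O cis; PPh3 mer, H2O cis.
Each arrangement has an internal mirror plane or centre of symmetry, so none is chiral.

3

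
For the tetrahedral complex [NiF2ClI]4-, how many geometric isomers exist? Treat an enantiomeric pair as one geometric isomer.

1

Only one geometric arrangement is possible.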